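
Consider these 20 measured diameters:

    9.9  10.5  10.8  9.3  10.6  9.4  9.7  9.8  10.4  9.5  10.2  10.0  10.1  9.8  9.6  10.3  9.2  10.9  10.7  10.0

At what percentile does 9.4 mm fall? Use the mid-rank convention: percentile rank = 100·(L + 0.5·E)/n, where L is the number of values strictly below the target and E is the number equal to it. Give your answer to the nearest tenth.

Sorted: 9.2, 9.3, 9.4, 9.5, 9.6, 9.7, 9.8, 9.8, 9.9, 10.0, 10.0, 10.1, 10.2, 10.3, 10.4, 10.5, 10.6, 10.7, 10.8, 10.9.
Count below 9.4: L = 2; count equal: E = 1; n = 20.
Percentile rank = 100·(2 + 0.5·1)/20 = 100·2.5/20 = 12.5.

12.5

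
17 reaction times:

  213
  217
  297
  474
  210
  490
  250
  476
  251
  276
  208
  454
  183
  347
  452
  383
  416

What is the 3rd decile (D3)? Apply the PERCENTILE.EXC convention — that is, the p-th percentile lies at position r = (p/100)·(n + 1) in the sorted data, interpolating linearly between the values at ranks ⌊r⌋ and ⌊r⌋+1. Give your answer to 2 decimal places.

Sorted: 183, 208, 210, 213, 217, 250, 251, 276, 297, 347, 383, 416, 452, 454, 474, 476, 490.
n = 17.
r = (30/100)·(17 + 1) = 5.4.
Rank 5 is 217 and rank 6 is 250.
Interpolate: 217 + 0.4·(250 − 217) = 217 + 0.4·33 = 230.2.

230.20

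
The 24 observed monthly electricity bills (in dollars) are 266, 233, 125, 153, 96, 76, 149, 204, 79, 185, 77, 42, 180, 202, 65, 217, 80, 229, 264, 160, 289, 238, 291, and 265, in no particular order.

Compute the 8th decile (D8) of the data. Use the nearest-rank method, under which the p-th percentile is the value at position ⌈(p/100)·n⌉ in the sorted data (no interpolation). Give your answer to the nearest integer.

Sorted: 42, 65, 76, 77, 79, 80, 96, 125, 149, 153, 160, 180, 185, 202, 204, 217, 229, 233, 238, 264, 265, 266, 289, 291.
n = 24.
Position = ⌈80/100 · 24⌉ = ⌈19.2⌉ = 20.
The value at rank 20 is 264.

264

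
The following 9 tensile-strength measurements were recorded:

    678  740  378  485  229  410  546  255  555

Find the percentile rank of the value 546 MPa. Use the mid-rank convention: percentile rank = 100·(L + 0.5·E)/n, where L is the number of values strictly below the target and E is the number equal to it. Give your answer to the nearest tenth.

Sorted: 229, 255, 378, 410, 485, 546, 555, 678, 740.
Count below 546: L = 5; count equal: E = 1; n = 9.
Percentile rank = 100·(5 + 0.5·1)/9 = 100·5.5/9 = 61.11.

61.1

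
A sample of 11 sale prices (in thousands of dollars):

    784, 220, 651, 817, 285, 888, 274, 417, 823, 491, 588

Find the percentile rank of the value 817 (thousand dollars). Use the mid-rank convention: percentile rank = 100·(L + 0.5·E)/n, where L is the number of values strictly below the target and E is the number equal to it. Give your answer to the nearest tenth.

77.3

Sorted: 220, 274, 285, 417, 491, 588, 651, 784, 817, 823, 888.
Count below 817: L = 8; count equal: E = 1; n = 11.
Percentile rank = 100·(8 + 0.5·1)/11 = 100·8.5/11 = 77.27.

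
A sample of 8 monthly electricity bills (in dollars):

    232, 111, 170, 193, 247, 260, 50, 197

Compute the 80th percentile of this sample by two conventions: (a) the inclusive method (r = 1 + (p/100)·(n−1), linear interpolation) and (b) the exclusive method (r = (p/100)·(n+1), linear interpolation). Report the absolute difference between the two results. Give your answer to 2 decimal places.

Sorted: 50, 111, 170, 193, 197, 232, 247, 260.
n = 8.
(a) r = 6.6; between ranks 6 (232) and 7 (247): 241.
(b) r = 7.2; between ranks 7 (247) and 8 (260): 249.6.
|241 − 249.6| = 8.6.

8.60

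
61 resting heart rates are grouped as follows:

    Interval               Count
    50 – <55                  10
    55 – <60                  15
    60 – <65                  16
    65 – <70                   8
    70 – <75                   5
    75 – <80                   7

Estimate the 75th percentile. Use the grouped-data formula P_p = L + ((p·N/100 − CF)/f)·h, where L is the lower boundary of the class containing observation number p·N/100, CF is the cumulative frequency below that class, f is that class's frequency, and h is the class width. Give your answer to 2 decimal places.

N = 61; target position k = 75/100 · 61 = 45.75.
Cumulative frequencies: 10, 25, 41, 49, 54, 61.
Observation 45.75 falls in the class 65 – <70.
L = 65, CF = 41, f = 8, h = 5.
P75 = 65 + ((45.75 − 41)/8)·5 = 65 + 2.96875 = 67.9688.

67.97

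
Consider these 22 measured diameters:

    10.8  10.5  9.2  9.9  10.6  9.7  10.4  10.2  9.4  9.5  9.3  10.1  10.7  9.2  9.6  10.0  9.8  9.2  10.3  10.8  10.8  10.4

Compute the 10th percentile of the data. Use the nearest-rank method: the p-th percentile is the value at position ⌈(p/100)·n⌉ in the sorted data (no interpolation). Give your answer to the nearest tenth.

9.2

Sorted: 9.2, 9.2, 9.2, 9.3, 9.4, 9.5, 9.6, 9.7, 9.8, 9.9, 10.0, 10.1, 10.2, 10.3, 10.4, 10.4, 10.5, 10.6, 10.7, 10.8, 10.8, 10.8.
n = 22.
Position = ⌈10/100 · 22⌉ = ⌈2.2⌉ = 3.
The value at rank 3 is 9.2.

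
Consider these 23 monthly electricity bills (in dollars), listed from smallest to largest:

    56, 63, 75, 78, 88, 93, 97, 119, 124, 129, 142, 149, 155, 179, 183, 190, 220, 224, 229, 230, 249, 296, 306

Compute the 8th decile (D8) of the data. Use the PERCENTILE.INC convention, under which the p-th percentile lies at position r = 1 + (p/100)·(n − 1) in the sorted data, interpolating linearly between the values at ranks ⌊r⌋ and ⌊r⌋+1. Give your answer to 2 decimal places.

227.00

n = 23.
r = 1 + (80/100)·(23 − 1) = 1 + 17.6 = 18.6.
Rank 18 is 224 and rank 19 is 229.
Interpolate: 224 + 0.6·(229 − 224) = 224 + 0.6·5 = 227.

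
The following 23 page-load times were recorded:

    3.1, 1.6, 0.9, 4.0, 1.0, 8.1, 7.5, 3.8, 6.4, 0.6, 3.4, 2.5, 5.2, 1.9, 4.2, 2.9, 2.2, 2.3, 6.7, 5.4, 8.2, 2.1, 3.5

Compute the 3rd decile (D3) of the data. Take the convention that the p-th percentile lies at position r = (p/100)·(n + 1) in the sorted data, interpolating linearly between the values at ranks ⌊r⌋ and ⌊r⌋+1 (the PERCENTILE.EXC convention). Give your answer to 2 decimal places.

Sorted: 0.6, 0.9, 1.0, 1.6, 1.9, 2.1, 2.2, 2.3, 2.5, 2.9, 3.1, 3.4, 3.5, 3.8, 4.0, 4.2, 5.2, 5.4, 6.4, 6.7, 7.5, 8.1, 8.2.
n = 23.
r = (30/100)·(23 + 1) = 7.2.
Rank 7 is 2.2 and rank 8 is 2.3.
Interpolate: 2.2 + 0.2·(2.3 − 2.2) = 2.2 + 0.2·0.1 = 2.22.

2.22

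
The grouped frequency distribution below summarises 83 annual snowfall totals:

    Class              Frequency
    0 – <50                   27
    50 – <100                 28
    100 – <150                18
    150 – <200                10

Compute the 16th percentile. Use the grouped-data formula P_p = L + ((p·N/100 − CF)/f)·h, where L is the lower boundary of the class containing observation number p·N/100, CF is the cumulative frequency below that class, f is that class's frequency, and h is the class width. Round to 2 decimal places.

24.59

N = 83; target position k = 16/100 · 83 = 13.28.
Cumulative frequencies: 27, 55, 73, 83.
Observation 13.28 falls in the class 0 – <50.
L = 0, CF = 0, f = 27, h = 50.
P16 = 0 + ((13.28 − 0)/27)·50 = 0 + 24.5926 = 24.5926.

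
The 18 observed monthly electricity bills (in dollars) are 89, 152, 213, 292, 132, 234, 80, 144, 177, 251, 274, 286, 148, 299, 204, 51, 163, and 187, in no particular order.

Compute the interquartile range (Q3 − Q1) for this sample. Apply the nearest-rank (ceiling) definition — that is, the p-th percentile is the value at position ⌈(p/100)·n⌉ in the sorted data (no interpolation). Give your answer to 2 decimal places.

Sorted: 51, 80, 89, 132, 144, 148, 152, 163, 177, 187, 204, 213, 234, 251, 274, 286, 292, 299.
n = 18.
P25: rank ⌈25/100·18⌉ = 5 → 144.
P75: rank ⌈75/100·18⌉ = 14 → 251.
Difference: 251 − 144 = 107.

107.00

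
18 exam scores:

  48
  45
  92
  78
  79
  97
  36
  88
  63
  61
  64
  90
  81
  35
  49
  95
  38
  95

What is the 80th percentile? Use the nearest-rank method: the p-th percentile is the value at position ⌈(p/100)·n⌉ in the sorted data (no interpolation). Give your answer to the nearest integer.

92

Sorted: 35, 36, 38, 45, 48, 49, 61, 63, 64, 78, 79, 81, 88, 90, 92, 95, 95, 97.
n = 18.
Position = ⌈80/100 · 18⌉ = ⌈14.4⌉ = 15.
The value at rank 15 is 92.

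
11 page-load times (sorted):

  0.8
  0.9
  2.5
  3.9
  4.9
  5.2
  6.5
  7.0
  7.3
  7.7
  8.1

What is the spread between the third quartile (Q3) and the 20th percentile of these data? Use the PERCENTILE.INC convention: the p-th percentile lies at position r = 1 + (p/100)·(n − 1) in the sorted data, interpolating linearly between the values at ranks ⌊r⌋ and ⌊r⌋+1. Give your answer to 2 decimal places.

n = 11.
P20: r = 3 (integer) → 2.5.
P75: r = 8.5; ranks 8–9 are 7.0, 7.3; interpolating gives 7.15.
Difference: 7.15 − 2.5 = 4.65.

4.65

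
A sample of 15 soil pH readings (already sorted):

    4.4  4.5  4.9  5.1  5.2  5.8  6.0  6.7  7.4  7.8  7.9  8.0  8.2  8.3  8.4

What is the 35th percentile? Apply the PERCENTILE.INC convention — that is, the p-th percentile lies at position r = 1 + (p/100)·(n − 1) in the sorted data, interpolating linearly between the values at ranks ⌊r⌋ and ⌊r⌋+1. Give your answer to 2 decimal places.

n = 15.
r = 1 + (35/100)·(15 − 1) = 1 + 4.9 = 5.9.
Rank 5 is 5.2 and rank 6 is 5.8.
Interpolate: 5.2 + 0.9·(5.8 − 5.2) = 5.2 + 0.9·0.6 = 5.74.

5.74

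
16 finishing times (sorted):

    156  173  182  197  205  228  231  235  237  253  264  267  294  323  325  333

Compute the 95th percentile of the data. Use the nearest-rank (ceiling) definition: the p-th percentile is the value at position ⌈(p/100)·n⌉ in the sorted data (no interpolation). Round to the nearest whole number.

333

n = 16.
Position = ⌈95/100 · 16⌉ = ⌈15.2⌉ = 16.
The value at rank 16 is 333.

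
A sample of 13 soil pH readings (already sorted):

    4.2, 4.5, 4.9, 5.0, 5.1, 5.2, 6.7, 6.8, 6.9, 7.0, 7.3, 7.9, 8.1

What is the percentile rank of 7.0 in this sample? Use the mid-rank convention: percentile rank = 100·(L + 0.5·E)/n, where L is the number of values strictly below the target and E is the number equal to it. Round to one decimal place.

73.1

Count below 7.0: L = 9; count equal: E = 1; n = 13.
Percentile rank = 100·(9 + 0.5·1)/13 = 100·9.5/13 = 73.08.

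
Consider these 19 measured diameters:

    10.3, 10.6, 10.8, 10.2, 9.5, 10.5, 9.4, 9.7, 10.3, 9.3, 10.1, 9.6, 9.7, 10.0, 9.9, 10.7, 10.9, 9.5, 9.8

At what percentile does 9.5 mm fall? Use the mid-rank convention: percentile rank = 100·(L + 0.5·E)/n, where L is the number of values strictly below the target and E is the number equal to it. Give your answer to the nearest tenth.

15.8

Sorted: 9.3, 9.4, 9.5, 9.5, 9.6, 9.7, 9.7, 9.8, 9.9, 10.0, 10.1, 10.2, 10.3, 10.3, 10.5, 10.6, 10.7, 10.8, 10.9.
Count below 9.5: L = 2; count equal: E = 2; n = 19.
Percentile rank = 100·(2 + 0.5·2)/19 = 100·3/19 = 15.79.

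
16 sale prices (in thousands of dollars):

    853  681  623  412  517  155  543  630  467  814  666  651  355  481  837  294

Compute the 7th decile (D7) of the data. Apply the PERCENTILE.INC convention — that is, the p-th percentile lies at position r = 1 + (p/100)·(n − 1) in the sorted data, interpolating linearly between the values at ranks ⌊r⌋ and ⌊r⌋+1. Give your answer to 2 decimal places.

Sorted: 155, 294, 355, 412, 467, 481, 517, 543, 623, 630, 651, 666, 681, 814, 837, 853.
n = 16.
r = 1 + (70/100)·(16 − 1) = 1 + 10.5 = 11.5.
Rank 11 is 651 and rank 12 is 666.
Interpolate: 651 + 0.5·(666 − 651) = 651 + 0.5·15 = 658.5.

658.50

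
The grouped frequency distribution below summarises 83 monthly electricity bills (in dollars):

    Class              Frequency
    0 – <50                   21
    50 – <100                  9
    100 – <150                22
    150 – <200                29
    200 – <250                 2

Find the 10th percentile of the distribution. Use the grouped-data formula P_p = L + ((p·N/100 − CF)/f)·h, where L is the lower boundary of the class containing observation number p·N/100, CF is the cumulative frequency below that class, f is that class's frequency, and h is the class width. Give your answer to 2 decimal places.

19.76

N = 83; target position k = 10/100 · 83 = 8.3.
Cumulative frequencies: 21, 30, 52, 81, 83.
Observation 8.3 falls in the class 0 – <50.
L = 0, CF = 0, f = 21, h = 50.
P10 = 0 + ((8.3 − 0)/21)·50 = 0 + 19.7619 = 19.7619.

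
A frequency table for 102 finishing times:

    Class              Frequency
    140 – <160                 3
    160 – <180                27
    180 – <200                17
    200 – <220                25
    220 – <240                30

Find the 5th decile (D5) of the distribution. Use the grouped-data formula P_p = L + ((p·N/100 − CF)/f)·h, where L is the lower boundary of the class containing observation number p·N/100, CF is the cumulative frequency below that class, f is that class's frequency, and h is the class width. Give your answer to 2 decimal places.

N = 102; target position k = 50/100 · 102 = 51.
Cumulative frequencies: 3, 30, 47, 72, 102.
Observation 51 falls in the class 200 – <220.
L = 200, CF = 47, f = 25, h = 20.
P50 = 200 + ((51 − 47)/25)·20 = 200 + 3.2 = 203.2.

203.20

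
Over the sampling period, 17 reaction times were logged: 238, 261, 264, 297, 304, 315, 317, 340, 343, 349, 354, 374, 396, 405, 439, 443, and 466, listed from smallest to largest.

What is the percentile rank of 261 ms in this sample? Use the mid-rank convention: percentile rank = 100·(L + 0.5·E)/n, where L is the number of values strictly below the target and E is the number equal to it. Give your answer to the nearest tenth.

8.8

Count below 261: L = 1; count equal: E = 1; n = 17.
Percentile rank = 100·(1 + 0.5·1)/17 = 100·1.5/17 = 8.824.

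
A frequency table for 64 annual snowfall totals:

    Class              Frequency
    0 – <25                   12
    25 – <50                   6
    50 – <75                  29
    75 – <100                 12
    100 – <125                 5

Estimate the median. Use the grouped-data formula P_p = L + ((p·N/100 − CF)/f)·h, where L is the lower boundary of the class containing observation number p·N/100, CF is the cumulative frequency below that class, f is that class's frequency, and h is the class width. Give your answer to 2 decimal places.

N = 64; target position k = 50/100 · 64 = 32.
Cumulative frequencies: 12, 18, 47, 59, 64.
Observation 32 falls in the class 50 – <75.
L = 50, CF = 18, f = 29, h = 25.
P50 = 50 + ((32 − 18)/29)·25 = 50 + 12.069 = 62.069.

62.07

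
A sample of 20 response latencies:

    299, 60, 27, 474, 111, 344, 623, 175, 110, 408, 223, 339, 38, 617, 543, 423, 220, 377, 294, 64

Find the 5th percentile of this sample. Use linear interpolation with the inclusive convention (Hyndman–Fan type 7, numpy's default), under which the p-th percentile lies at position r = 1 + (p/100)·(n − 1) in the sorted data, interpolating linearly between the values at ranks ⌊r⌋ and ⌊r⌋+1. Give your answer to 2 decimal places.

Sorted: 27, 38, 60, 64, 110, 111, 175, 220, 223, 294, 299, 339, 344, 377, 408, 423, 474, 543, 617, 623.
n = 20.
r = 1 + (5/100)·(20 − 1) = 1 + 0.95 = 1.95.
Rank 1 is 27 and rank 2 is 38.
Interpolate: 27 + 0.95·(38 − 27) = 27 + 0.95·11 = 37.45.

37.45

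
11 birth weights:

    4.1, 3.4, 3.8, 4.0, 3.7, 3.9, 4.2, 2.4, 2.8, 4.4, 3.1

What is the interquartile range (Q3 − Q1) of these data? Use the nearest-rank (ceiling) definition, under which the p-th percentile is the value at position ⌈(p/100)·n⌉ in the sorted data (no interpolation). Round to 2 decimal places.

1.00

Sorted: 2.4, 2.8, 3.1, 3.4, 3.7, 3.8, 3.9, 4.0, 4.1, 4.2, 4.4.
n = 11.
P25: rank ⌈25/100·11⌉ = 3 → 3.1.
P75: rank ⌈75/100·11⌉ = 9 → 4.1.
Difference: 4.1 − 3.1 = 1.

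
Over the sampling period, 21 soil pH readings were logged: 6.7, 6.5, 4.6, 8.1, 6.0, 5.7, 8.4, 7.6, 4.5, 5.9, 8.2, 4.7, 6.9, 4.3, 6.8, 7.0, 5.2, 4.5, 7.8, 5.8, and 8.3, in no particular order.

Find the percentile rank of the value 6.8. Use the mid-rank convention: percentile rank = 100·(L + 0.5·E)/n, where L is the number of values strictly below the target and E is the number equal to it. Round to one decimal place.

Sorted: 4.3, 4.5, 4.5, 4.6, 4.7, 5.2, 5.7, 5.8, 5.9, 6.0, 6.5, 6.7, 6.8, 6.9, 7.0, 7.6, 7.8, 8.1, 8.2, 8.3, 8.4.
Count below 6.8: L = 12; count equal: E = 1; n = 21.
Percentile rank = 100·(12 + 0.5·1)/21 = 100·12.5/21 = 59.52.

59.5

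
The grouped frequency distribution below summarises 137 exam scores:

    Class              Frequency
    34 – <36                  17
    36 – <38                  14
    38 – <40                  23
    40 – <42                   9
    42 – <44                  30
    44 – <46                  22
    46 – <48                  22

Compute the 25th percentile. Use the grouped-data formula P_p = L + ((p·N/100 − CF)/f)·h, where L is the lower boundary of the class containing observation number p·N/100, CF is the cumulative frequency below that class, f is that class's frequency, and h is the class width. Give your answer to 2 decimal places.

38.28

N = 137; target position k = 25/100 · 137 = 34.25.
Cumulative frequencies: 17, 31, 54, 63, 93, 115, 137.
Observation 34.25 falls in the class 38 – <40.
L = 38, CF = 31, f = 23, h = 2.
P25 = 38 + ((34.25 − 31)/23)·2 = 38 + 0.282609 = 38.2826.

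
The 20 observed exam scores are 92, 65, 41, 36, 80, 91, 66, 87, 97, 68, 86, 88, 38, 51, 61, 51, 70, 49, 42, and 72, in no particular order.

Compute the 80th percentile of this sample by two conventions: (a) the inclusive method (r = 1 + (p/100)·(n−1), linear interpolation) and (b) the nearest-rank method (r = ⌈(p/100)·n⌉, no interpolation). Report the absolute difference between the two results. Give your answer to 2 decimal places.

0.20

Sorted: 36, 38, 41, 42, 49, 51, 51, 61, 65, 66, 68, 70, 72, 80, 86, 87, 88, 91, 92, 97.
n = 20.
(a) r = 16.2; between ranks 16 (87) and 17 (88): 87.2.
(b) the nearest-rank method: rank 16 → 87.
|87.2 − 87| = 0.2.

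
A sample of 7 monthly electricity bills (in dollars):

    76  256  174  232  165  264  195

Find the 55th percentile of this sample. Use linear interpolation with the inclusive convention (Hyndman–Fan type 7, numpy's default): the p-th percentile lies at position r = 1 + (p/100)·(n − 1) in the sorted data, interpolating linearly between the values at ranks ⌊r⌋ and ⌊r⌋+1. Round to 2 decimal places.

206.10

Sorted: 76, 165, 174, 195, 232, 256, 264.
n = 7.
r = 1 + (55/100)·(7 − 1) = 1 + 3.3 = 4.3.
Rank 4 is 195 and rank 5 is 232.
Interpolate: 195 + 0.3·(232 − 195) = 195 + 0.3·37 = 206.1.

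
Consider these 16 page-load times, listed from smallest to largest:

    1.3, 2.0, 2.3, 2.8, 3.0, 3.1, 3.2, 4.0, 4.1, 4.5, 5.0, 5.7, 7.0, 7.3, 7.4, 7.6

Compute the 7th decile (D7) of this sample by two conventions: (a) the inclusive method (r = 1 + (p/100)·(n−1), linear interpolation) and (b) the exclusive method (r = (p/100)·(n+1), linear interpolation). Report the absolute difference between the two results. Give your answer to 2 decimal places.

0.28

n = 16.
(a) r = 11.5; between ranks 11 (5.0) and 12 (5.7): 5.35.
(b) r = 11.9; between ranks 11 (5.0) and 12 (5.7): 5.63.
|5.35 − 5.63| = 0.28.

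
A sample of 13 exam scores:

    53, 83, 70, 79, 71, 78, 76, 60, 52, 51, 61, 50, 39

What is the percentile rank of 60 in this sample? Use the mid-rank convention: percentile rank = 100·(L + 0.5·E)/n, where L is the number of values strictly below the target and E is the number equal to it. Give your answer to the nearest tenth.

Sorted: 39, 50, 51, 52, 53, 60, 61, 70, 71, 76, 78, 79, 83.
Count below 60: L = 5; count equal: E = 1; n = 13.
Percentile rank = 100·(5 + 0.5·1)/13 = 100·5.5/13 = 42.31.

42.3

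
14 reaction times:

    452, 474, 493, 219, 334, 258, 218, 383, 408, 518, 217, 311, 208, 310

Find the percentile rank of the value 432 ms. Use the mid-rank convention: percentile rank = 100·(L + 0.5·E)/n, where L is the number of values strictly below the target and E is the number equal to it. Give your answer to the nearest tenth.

71.4

Sorted: 208, 217, 218, 219, 258, 310, 311, 334, 383, 408, 452, 474, 493, 518.
Count below 432: L = 10; count equal: E = 0; n = 14.
Percentile rank = 100·(10 + 0.5·0)/14 = 100·10/14 = 71.43.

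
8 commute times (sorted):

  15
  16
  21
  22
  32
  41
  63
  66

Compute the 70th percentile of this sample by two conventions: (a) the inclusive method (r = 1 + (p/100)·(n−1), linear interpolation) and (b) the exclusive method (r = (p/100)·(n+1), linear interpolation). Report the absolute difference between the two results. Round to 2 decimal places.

n = 8.
(a) r = 5.9; between ranks 5 (32) and 6 (41): 40.1.
(b) r = 6.3; between ranks 6 (41) and 7 (63): 47.6.
|40.1 − 47.6| = 7.5.

7.50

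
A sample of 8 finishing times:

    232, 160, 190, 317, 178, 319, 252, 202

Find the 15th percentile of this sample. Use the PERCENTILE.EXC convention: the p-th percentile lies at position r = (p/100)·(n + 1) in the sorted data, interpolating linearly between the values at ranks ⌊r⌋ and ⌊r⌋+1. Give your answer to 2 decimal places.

Sorted: 160, 178, 190, 202, 232, 252, 317, 319.
n = 8.
r = (15/100)·(8 + 1) = 1.35.
Rank 1 is 160 and rank 2 is 178.
Interpolate: 160 + 0.35·(178 − 160) = 160 + 0.35·18 = 166.3.

166.30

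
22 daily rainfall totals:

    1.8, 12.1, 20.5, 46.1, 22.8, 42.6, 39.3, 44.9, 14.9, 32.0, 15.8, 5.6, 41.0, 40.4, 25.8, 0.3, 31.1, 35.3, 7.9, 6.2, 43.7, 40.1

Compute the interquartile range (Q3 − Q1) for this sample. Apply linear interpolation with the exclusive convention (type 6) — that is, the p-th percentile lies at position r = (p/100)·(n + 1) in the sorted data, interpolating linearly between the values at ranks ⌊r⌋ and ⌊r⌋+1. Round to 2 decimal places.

Sorted: 0.3, 1.8, 5.6, 6.2, 7.9, 12.1, 14.9, 15.8, 20.5, 22.8, 25.8, 31.1, 32.0, 35.3, 39.3, 40.1, 40.4, 41.0, 42.6, 43.7, 44.9, 46.1.
n = 22.
P25: r = 5.75; ranks 5–6 are 7.9, 12.1; interpolating gives 11.05.
P75: r = 17.25; ranks 17–18 are 40.4, 41.0; interpolating gives 40.55.
Difference: 40.55 − 11.05 = 29.5.

29.50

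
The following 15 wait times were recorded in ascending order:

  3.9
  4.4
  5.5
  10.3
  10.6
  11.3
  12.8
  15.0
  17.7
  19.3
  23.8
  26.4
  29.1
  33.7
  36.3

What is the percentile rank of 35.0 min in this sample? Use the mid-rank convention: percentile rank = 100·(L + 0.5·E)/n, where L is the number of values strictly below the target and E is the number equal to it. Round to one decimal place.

Count below 35.0: L = 14; count equal: E = 0; n = 15.
Percentile rank = 100·(14 + 0.5·0)/15 = 100·14/15 = 93.33.

93.3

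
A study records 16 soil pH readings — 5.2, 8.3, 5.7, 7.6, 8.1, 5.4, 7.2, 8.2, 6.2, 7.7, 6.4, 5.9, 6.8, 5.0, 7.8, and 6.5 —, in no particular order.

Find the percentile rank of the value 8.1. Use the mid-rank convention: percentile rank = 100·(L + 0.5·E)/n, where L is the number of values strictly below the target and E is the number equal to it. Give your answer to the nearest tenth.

84.4

Sorted: 5.0, 5.2, 5.4, 5.7, 5.9, 6.2, 6.4, 6.5, 6.8, 7.2, 7.6, 7.7, 7.8, 8.1, 8.2, 8.3.
Count below 8.1: L = 13; count equal: E = 1; n = 16.
Percentile rank = 100·(13 + 0.5·1)/16 = 100·13.5/16 = 84.38.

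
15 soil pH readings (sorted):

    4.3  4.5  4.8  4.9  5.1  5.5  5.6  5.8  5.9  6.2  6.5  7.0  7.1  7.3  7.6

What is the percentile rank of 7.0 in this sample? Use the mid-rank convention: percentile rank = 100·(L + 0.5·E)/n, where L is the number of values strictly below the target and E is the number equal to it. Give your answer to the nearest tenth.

76.7

Count below 7.0: L = 11; count equal: E = 1; n = 15.
Percentile rank = 100·(11 + 0.5·1)/15 = 100·11.5/15 = 76.67.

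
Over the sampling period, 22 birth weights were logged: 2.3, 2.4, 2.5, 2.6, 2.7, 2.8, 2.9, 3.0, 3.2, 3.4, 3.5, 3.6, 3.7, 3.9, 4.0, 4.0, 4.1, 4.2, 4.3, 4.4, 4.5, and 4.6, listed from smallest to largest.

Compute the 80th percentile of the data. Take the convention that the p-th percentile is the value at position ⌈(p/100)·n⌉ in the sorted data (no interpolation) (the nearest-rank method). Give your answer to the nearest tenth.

4.2

n = 22.
Position = ⌈80/100 · 22⌉ = ⌈17.6⌉ = 18.
The value at rank 18 is 4.2.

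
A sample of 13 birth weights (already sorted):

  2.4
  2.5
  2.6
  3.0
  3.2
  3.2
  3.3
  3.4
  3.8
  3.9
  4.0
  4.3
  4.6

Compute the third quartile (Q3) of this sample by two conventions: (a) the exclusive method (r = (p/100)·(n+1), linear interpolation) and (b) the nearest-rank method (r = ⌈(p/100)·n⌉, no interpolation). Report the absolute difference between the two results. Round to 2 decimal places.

0.05

n = 13.
(a) r = 10.5; between ranks 10 (3.9) and 11 (4.0): 3.95.
(b) the nearest-rank method: rank 10 → 3.9.
|3.95 − 3.9| = 0.05.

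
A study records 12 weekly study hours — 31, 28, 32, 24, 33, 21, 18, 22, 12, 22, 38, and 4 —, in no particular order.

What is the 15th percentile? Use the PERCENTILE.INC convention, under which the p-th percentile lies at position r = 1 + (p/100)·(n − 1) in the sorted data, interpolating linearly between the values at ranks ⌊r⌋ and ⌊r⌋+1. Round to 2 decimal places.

Sorted: 4, 12, 18, 21, 22, 22, 24, 28, 31, 32, 33, 38.
n = 12.
r = 1 + (15/100)·(12 − 1) = 1 + 1.65 = 2.65.
Rank 2 is 12 and rank 3 is 18.
Interpolate: 12 + 0.65·(18 − 12) = 12 + 0.65·6 = 15.9.

15.90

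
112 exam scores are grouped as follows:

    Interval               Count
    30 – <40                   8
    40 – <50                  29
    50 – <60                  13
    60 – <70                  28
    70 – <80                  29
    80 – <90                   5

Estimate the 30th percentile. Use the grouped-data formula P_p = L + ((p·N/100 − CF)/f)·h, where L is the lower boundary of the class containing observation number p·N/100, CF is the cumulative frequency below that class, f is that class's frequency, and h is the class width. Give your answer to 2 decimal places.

N = 112; target position k = 30/100 · 112 = 33.6.
Cumulative frequencies: 8, 37, 50, 78, 107, 112.
Observation 33.6 falls in the class 40 – <50.
L = 40, CF = 8, f = 29, h = 10.
P30 = 40 + ((33.6 − 8)/29)·10 = 40 + 8.82759 = 48.8276.

48.83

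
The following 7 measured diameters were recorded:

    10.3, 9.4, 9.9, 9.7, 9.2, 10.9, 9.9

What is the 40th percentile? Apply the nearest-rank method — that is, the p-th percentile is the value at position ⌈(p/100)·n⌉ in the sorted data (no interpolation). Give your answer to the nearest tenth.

Sorted: 9.2, 9.4, 9.7, 9.9, 9.9, 10.3, 10.9.
n = 7.
Position = ⌈40/100 · 7⌉ = ⌈2.8⌉ = 3.
The value at rank 3 is 9.7.

9.7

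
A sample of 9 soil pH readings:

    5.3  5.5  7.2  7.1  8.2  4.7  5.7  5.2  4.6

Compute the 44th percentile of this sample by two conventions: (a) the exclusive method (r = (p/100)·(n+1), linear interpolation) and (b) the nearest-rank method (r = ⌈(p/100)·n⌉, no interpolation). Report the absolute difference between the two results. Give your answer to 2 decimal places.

Sorted: 4.6, 4.7, 5.2, 5.3, 5.5, 5.7, 7.1, 7.2, 8.2.
n = 9.
(a) r = 4.4; between ranks 4 (5.3) and 5 (5.5): 5.38.
(b) the nearest-rank method: rank 4 → 5.3.
|5.38 − 5.3| = 0.08.

0.08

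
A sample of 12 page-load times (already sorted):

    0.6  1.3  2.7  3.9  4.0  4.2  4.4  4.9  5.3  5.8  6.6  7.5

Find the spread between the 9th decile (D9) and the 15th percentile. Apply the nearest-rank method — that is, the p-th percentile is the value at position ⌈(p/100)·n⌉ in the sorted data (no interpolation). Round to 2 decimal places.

5.30

n = 12.
P15: rank ⌈15/100·12⌉ = 2 → 1.3.
P90: rank ⌈90/100·12⌉ = 11 → 6.6.
Difference: 6.6 − 1.3 = 5.3.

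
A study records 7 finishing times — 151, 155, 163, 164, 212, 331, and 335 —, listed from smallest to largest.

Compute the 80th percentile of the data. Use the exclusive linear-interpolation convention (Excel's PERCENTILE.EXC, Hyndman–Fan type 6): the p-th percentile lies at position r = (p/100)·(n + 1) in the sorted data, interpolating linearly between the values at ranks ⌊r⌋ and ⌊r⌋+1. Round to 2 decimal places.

332.60

n = 7.
r = (80/100)·(7 + 1) = 6.4.
Rank 6 is 331 and rank 7 is 335.
Interpolate: 331 + 0.4·(335 − 331) = 331 + 0.4·4 = 332.6.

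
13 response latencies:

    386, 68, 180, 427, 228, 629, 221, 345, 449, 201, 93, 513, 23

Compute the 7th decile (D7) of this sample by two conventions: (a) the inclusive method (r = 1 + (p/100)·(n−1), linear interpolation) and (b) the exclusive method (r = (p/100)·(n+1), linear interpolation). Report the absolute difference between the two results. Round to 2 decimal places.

16.40

Sorted: 23, 68, 93, 180, 201, 221, 228, 345, 386, 427, 449, 513, 629.
n = 13.
(a) r = 9.4; between ranks 9 (386) and 10 (427): 402.4.
(b) r = 9.8; between ranks 9 (386) and 10 (427): 418.8.
|402.4 − 418.8| = 16.4.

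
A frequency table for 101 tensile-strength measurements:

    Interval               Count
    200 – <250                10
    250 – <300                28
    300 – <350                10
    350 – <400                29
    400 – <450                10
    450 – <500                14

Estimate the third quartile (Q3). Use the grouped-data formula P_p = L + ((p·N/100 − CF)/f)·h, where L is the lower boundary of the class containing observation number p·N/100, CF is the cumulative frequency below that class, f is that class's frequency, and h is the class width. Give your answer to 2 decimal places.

N = 101; target position k = 75/100 · 101 = 75.75.
Cumulative frequencies: 10, 38, 48, 77, 87, 101.
Observation 75.75 falls in the class 350 – <400.
L = 350, CF = 48, f = 29, h = 50.
P75 = 350 + ((75.75 − 48)/29)·50 = 350 + 47.8448 = 397.845.

397.84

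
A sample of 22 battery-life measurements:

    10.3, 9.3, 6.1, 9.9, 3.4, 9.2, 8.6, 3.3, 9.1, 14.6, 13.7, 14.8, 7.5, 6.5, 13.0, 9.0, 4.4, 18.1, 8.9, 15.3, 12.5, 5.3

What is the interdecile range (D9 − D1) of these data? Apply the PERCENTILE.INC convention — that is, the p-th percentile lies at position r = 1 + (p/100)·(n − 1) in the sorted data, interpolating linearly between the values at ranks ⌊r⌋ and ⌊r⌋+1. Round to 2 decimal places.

10.29

Sorted: 3.3, 3.4, 4.4, 5.3, 6.1, 6.5, 7.5, 8.6, 8.9, 9.0, 9.1, 9.2, 9.3, 9.9, 10.3, 12.5, 13.0, 13.7, 14.6, 14.8, 15.3, 18.1.
n = 22.
P10: r = 3.1; ranks 3–4 are 4.4, 5.3; interpolating gives 4.49.
P90: r = 19.9; ranks 19–20 are 14.6, 14.8; interpolating gives 14.78.
Difference: 14.78 − 4.49 = 10.29.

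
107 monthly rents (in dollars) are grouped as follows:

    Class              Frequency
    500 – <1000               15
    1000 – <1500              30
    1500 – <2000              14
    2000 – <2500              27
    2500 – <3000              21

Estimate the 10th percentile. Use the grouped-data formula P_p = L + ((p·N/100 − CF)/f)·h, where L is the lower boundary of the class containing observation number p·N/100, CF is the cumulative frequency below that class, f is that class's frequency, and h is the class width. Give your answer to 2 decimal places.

N = 107; target position k = 10/100 · 107 = 10.7.
Cumulative frequencies: 15, 45, 59, 86, 107.
Observation 10.7 falls in the class 500 – <1000.
L = 500, CF = 0, f = 15, h = 500.
P10 = 500 + ((10.7 − 0)/15)·500 = 500 + 356.667 = 856.667.

856.67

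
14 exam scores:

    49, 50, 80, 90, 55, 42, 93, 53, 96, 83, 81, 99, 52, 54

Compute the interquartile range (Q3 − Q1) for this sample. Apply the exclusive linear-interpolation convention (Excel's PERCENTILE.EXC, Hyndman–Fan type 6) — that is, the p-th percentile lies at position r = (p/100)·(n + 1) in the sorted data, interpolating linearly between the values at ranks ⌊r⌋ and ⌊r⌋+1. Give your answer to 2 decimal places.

Sorted: 42, 49, 50, 52, 53, 54, 55, 80, 81, 83, 90, 93, 96, 99.
n = 14.
P25: r = 3.75; ranks 3–4 are 50, 52; interpolating gives 51.5.
P75: r = 11.25; ranks 11–12 are 90, 93; interpolating gives 90.75.
Difference: 90.75 − 51.5 = 39.25.

39.25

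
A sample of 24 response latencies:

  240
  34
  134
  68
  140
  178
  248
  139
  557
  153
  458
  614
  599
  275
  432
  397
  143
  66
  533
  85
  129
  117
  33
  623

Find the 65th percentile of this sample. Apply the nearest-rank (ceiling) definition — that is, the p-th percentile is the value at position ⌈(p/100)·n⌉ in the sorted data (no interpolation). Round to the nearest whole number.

275

Sorted: 33, 34, 66, 68, 85, 117, 129, 134, 139, 140, 143, 153, 178, 240, 248, 275, 397, 432, 458, 533, 557, 599, 614, 623.
n = 24.
Position = ⌈65/100 · 24⌉ = ⌈15.6⌉ = 16.
The value at rank 16 is 275.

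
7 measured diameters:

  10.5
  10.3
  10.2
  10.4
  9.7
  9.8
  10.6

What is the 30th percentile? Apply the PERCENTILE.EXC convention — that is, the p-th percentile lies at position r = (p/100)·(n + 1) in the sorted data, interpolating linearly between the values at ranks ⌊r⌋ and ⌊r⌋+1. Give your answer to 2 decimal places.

9.96

Sorted: 9.7, 9.8, 10.2, 10.3, 10.4, 10.5, 10.6.
n = 7.
r = (30/100)·(7 + 1) = 2.4.
Rank 2 is 9.8 and rank 3 is 10.2.
Interpolate: 9.8 + 0.4·(10.2 − 9.8) = 9.8 + 0.4·0.4 = 9.96.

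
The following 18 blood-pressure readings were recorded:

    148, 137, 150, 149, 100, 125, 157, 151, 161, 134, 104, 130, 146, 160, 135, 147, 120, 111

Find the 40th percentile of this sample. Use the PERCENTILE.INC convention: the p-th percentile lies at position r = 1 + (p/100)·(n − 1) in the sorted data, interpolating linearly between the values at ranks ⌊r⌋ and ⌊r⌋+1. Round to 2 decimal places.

134.80

Sorted: 100, 104, 111, 120, 125, 130, 134, 135, 137, 146, 147, 148, 149, 150, 151, 157, 160, 161.
n = 18.
r = 1 + (40/100)·(18 − 1) = 1 + 6.8 = 7.8.
Rank 7 is 134 and rank 8 is 135.
Interpolate: 134 + 0.8·(135 − 134) = 134 + 0.8·1 = 134.8.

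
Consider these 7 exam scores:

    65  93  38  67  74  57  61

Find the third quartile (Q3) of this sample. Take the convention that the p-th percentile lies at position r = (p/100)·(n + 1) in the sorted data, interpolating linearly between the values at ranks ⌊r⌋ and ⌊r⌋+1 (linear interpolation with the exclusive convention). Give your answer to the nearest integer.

74

Sorted: 38, 57, 61, 65, 67, 74, 93.
n = 7.
r = (75/100)·(7 + 1) = 6.
r is an integer, so P75 is the value at rank 6: 74.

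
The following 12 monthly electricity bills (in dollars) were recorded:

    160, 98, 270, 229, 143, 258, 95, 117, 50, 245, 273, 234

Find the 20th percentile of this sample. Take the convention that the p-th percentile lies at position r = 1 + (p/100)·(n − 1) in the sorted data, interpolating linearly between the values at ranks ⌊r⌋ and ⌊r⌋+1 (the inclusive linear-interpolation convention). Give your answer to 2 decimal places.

Sorted: 50, 95, 98, 117, 143, 160, 229, 234, 245, 258, 270, 273.
n = 12.
r = 1 + (20/100)·(12 − 1) = 1 + 2.2 = 3.2.
Rank 3 is 98 and rank 4 is 117.
Interpolate: 98 + 0.2·(117 − 98) = 98 + 0.2·19 = 101.8.

101.80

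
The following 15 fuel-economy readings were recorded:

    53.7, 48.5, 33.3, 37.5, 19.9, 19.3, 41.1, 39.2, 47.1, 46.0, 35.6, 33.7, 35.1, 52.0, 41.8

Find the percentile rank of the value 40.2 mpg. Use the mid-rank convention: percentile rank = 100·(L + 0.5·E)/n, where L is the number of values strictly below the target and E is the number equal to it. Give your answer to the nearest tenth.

Sorted: 19.3, 19.9, 33.3, 33.7, 35.1, 35.6, 37.5, 39.2, 41.1, 41.8, 46.0, 47.1, 48.5, 52.0, 53.7.
Count below 40.2: L = 8; count equal: E = 0; n = 15.
Percentile rank = 100·(8 + 0.5·0)/15 = 100·8/15 = 53.33.

53.3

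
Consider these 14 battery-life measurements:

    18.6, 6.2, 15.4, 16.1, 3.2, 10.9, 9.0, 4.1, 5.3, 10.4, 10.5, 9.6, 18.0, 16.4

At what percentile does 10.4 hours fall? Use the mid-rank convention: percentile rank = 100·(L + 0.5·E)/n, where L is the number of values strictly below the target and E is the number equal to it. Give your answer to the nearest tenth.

46.4

Sorted: 3.2, 4.1, 5.3, 6.2, 9.0, 9.6, 10.4, 10.5, 10.9, 15.4, 16.1, 16.4, 18.0, 18.6.
Count below 10.4: L = 6; count equal: E = 1; n = 14.
Percentile rank = 100·(6 + 0.5·1)/14 = 100·6.5/14 = 46.43.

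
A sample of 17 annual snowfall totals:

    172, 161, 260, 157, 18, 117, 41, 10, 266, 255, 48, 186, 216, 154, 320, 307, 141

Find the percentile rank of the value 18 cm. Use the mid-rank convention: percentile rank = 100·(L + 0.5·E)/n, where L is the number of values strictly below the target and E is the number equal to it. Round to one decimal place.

Sorted: 10, 18, 41, 48, 117, 141, 154, 157, 161, 172, 186, 216, 255, 260, 266, 307, 320.
Count below 18: L = 1; count equal: E = 1; n = 17.
Percentile rank = 100·(1 + 0.5·1)/17 = 100·1.5/17 = 8.824.

8.8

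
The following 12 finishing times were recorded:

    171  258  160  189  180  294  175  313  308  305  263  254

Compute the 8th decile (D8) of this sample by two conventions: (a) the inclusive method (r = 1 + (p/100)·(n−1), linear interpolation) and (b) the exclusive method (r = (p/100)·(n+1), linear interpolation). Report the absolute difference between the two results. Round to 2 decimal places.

3.40

Sorted: 160, 171, 175, 180, 189, 254, 258, 263, 294, 305, 308, 313.
n = 12.
(a) r = 9.8; between ranks 9 (294) and 10 (305): 302.8.
(b) r = 10.4; between ranks 10 (305) and 11 (308): 306.2.
|302.8 − 306.2| = 3.4.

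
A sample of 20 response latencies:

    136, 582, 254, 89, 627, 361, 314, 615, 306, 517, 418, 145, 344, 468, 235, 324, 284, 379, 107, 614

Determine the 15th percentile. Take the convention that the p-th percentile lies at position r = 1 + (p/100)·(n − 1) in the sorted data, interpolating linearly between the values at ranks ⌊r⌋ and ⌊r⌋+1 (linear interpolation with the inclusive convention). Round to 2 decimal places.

Sorted: 89, 107, 136, 145, 235, 254, 284, 306, 314, 324, 344, 361, 379, 418, 468, 517, 582, 614, 615, 627.
n = 20.
r = 1 + (15/100)·(20 − 1) = 1 + 2.85 = 3.85.
Rank 3 is 136 and rank 4 is 145.
Interpolate: 136 + 0.85·(145 − 136) = 136 + 0.85·9 = 143.65.

143.65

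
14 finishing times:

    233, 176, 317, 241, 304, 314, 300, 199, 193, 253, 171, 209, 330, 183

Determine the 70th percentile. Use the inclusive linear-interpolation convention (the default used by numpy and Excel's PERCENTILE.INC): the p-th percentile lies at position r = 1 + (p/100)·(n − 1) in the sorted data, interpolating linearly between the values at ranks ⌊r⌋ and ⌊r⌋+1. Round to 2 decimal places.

Sorted: 171, 176, 183, 193, 199, 209, 233, 241, 253, 300, 304, 314, 317, 330.
n = 14.
r = 1 + (70/100)·(14 − 1) = 1 + 9.1 = 10.1.
Rank 10 is 300 and rank 11 is 304.
Interpolate: 300 + 0.1·(304 − 300) = 300 + 0.1·4 = 300.4.

300.40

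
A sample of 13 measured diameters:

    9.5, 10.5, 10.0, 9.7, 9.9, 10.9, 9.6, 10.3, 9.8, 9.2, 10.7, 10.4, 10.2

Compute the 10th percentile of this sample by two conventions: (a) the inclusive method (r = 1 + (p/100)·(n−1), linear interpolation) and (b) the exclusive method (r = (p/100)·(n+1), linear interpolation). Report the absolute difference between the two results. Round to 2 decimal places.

Sorted: 9.2, 9.5, 9.6, 9.7, 9.8, 9.9, 10.0, 10.2, 10.3, 10.4, 10.5, 10.7, 10.9.
n = 13.
(a) r = 2.2; between ranks 2 (9.5) and 3 (9.6): 9.52.
(b) r = 1.4; between ranks 1 (9.2) and 2 (9.5): 9.32.
|9.52 − 9.32| = 0.2.

0.20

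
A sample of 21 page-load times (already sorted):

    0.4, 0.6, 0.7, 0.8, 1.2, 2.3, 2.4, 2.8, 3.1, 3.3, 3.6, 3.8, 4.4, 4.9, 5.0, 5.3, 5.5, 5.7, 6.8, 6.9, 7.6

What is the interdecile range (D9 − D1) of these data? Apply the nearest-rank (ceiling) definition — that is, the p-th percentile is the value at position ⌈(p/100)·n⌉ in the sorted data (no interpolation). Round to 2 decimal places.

n = 21.
P10: rank ⌈10/100·21⌉ = 3 → 0.7.
P90: rank ⌈90/100·21⌉ = 19 → 6.8.
Difference: 6.8 − 0.7 = 6.1.

6.10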